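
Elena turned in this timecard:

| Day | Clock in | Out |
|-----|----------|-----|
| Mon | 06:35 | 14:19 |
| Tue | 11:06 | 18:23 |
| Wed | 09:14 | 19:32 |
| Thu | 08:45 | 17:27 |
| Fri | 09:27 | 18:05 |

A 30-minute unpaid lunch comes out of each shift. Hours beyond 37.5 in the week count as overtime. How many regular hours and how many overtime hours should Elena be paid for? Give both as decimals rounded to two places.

Regular 37.50 hours, overtime 2.65 hours

Mon: 06:35–14:19 = 7 h 44 min; less 30 min break → 7 h 14 min
Tue: 11:06–18:23 = 7 h 17 min; less 30 min break → 6 h 47 min
Wed: 09:14–19:32 = 10 h 18 min; less 30 min break → 9 h 48 min
Thu: 08:45–17:27 = 8 h 42 min; less 30 min break → 8 h 12 min
Fri: 09:27–18:05 = 8 h 38 min; less 30 min break → 8 h 8 min
Total worked: 40 h 9 min = 40.15 h.
Threshold 37.5 h → overtime 2 h 39 min, regular 37 h 30 min.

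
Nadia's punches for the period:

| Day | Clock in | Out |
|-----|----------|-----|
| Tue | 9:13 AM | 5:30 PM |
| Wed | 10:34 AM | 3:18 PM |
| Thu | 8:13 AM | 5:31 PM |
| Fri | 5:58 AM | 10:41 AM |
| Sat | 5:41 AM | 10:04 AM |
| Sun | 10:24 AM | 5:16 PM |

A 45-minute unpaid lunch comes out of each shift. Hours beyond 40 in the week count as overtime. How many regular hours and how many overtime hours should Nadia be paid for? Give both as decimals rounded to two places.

Regular 33.78 hours, overtime 0.00 hours

Tue: 9:13 AM–5:30 PM = 8 h 17 min; less 45 min break → 7 h 32 min
Wed: 10:34 AM–3:18 PM = 4 h 44 min; less 45 min break → 3 h 59 min
Thu: 8:13 AM–5:31 PM = 9 h 18 min; less 45 min break → 8 h 33 min
Fri: 5:58 AM–10:41 AM = 4 h 43 min; less 45 min break → 3 h 58 min
Sat: 5:41 AM–10:04 AM = 4 h 23 min; less 45 min break → 3 h 38 min
Sun: 10:24 AM–5:16 PM = 6 h 52 min; less 45 min break → 6 h 7 min
Total worked: 33 h 47 min = 33.78 h.
Threshold 40 h → overtime 0 h 0 min, regular 33 h 47 min.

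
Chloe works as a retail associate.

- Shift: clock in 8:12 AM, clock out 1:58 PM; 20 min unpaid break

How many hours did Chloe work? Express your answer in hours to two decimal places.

5.43 hours

Shift: 8:12 AM–1:58 PM = 5 h 46 min; less 20 min break → 5 h 26 min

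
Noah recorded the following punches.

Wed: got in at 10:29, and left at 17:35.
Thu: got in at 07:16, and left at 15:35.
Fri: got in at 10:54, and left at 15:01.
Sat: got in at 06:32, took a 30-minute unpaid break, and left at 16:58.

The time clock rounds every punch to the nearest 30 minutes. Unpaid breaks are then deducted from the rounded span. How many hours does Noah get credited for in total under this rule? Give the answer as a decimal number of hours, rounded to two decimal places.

Wed: in 10:29→10:30, out 17:35→17:30; 7 h 0 min
Thu: in 07:16→07:30, out 15:35→15:30; 8 h 0 min
Fri: in 10:54→11:00, out 15:01→15:00; 4 h 0 min
Sat: in 06:32→06:30, out 16:58→17:00; 10 h 30 min − 30 min = 10 h 0 min
Total credited: 29 h 0 min.

29.00 hours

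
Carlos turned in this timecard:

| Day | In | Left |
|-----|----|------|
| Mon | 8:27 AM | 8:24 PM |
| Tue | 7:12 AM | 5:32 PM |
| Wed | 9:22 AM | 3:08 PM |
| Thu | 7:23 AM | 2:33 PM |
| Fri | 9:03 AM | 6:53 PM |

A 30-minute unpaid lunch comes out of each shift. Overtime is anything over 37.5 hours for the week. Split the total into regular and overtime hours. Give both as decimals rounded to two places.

Mon: 8:27 AM–8:24 PM = 11 h 57 min; less 30 min break → 11 h 27 min
Tue: 7:12 AM–5:32 PM = 10 h 20 min; less 30 min break → 9 h 50 min
Wed: 9:22 AM–3:08 PM = 5 h 46 min; less 30 min break → 5 h 16 min
Thu: 7:23 AM–2:33 PM = 7 h 10 min; less 30 min break → 6 h 40 min
Fri: 9:03 AM–6:53 PM = 9 h 50 min; less 30 min break → 9 h 20 min
Total worked: 42 h 33 min = 42.55 h.
Threshold 37.5 h → overtime 5 h 3 min, regular 37 h 30 min.

Regular 37.50 hours, overtime 5.05 hours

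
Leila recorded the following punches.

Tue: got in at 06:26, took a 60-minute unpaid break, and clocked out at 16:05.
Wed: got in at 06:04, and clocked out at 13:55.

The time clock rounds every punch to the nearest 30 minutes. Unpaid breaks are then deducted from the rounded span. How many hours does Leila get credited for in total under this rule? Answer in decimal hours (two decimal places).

16.50 hours

Tue: in 06:26→06:30, out 16:05→16:00; 9 h 30 min − 60 min = 8 h 30 min
Wed: in 06:04→06:00, out 13:55→14:00; 8 h 0 min
Total credited: 16 h 30 min.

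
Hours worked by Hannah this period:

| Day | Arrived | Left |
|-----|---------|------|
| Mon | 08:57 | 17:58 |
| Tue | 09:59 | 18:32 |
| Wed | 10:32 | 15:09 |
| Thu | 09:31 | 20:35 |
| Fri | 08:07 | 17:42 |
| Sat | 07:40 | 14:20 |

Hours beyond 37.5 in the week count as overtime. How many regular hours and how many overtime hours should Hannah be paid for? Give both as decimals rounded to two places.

Mon: 08:57–17:58 = 9 h 1 min
Tue: 09:59–18:32 = 8 h 33 min
Wed: 10:32–15:09 = 4 h 37 min
Thu: 09:31–20:35 = 11 h 4 min
Fri: 08:07–17:42 = 9 h 35 min
Sat: 07:40–14:20 = 6 h 40 min
Total worked: 49 h 30 min = 49.50 h.
Threshold 37.5 h → overtime 12 h 0 min, regular 37 h 30 min.

Regular 37.50 hours, overtime 12.00 hours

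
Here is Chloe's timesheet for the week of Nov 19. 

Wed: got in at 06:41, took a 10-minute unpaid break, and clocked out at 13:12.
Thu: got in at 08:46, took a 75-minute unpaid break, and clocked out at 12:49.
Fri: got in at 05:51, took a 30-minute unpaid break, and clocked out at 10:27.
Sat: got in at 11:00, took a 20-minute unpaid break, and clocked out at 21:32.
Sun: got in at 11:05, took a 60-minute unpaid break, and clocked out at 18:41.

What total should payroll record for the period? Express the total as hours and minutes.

Wed: 06:41–13:12 = 6 h 31 min; less 10 min break → 6 h 21 min
Thu: 08:46–12:49 = 4 h 3 min; less 75 min break → 2 h 48 min
Fri: 05:51–10:27 = 4 h 36 min; less 30 min break → 4 h 6 min
Sat: 11:00–21:32 = 10 h 32 min; less 20 min break → 10 h 12 min
Sun: 11:05–18:41 = 7 h 36 min; less 60 min break → 6 h 36 min
Total: 6 h 21 min + 2 h 48 min + 4 h 6 min + 10 h 12 min + 6 h 36 min = 30 h 3 min.

30 h 3 min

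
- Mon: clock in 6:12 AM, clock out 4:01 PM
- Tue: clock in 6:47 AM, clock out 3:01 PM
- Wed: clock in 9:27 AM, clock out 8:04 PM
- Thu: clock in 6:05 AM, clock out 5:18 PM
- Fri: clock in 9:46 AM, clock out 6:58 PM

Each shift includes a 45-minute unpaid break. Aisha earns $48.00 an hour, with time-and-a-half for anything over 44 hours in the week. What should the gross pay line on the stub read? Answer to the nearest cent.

Mon: 6:12 AM–4:01 PM = 9 h 49 min; less 45 min break → 9 h 4 min
Tue: 6:47 AM–3:01 PM = 8 h 14 min; less 45 min break → 7 h 29 min
Wed: 9:27 AM–8:04 PM = 10 h 37 min; less 45 min break → 9 h 52 min
Thu: 6:05 AM–5:18 PM = 11 h 13 min; less 45 min break → 10 h 28 min
Fri: 9:46 AM–6:58 PM = 9 h 12 min; less 45 min break → 8 h 27 min
Total worked: 45 h 20 min = 2720 min.
Regular 44 h 0 min = 2640 min at $48.00/h; overtime 1 h 20 min = 80 min at $72.00/h.
Pay = (2640 × $48.00 + 80 × $72.00) ÷ 60 = $2208.00.

$2208.00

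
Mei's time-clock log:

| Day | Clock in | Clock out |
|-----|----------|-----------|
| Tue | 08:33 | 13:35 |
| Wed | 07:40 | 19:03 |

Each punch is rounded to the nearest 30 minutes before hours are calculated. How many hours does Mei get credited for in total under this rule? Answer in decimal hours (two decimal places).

Tue: in 08:33→08:30, out 13:35→13:30; 5 h 0 min
Wed: in 07:40→07:30, out 19:03→19:00; 11 h 30 min
Total credited: 16 h 30 min.

16.50 hours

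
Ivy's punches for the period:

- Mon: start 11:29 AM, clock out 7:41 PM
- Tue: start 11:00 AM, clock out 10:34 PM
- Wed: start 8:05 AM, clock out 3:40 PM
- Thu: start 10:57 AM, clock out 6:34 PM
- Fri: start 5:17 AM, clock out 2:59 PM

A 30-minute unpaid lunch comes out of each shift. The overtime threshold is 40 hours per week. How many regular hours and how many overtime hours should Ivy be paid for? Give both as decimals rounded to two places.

Regular 40.00 hours, overtime 2.17 hours

Mon: 11:29 AM–7:41 PM = 8 h 12 min; less 30 min break → 7 h 42 min
Tue: 11:00 AM–10:34 PM = 11 h 34 min; less 30 min break → 11 h 4 min
Wed: 8:05 AM–3:40 PM = 7 h 35 min; less 30 min break → 7 h 5 min
Thu: 10:57 AM–6:34 PM = 7 h 37 min; less 30 min break → 7 h 7 min
Fri: 5:17 AM–2:59 PM = 9 h 42 min; less 30 min break → 9 h 12 min
Total worked: 42 h 10 min = 42.17 h.
Threshold 40 h → overtime 2 h 10 min, regular 40 h 0 min.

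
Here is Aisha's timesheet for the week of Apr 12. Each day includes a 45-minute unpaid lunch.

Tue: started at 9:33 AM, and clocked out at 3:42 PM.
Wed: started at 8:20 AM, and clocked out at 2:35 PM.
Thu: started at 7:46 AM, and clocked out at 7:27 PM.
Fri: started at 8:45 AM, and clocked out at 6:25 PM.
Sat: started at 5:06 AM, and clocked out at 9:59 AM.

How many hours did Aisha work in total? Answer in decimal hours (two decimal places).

Tue: 9:33 AM–3:42 PM = 6 h 9 min; less 45 min break → 5 h 24 min
Wed: 8:20 AM–2:35 PM = 6 h 15 min; less 45 min break → 5 h 30 min
Thu: 7:46 AM–7:27 PM = 11 h 41 min; less 45 min break → 10 h 56 min
Fri: 8:45 AM–6:25 PM = 9 h 40 min; less 45 min break → 8 h 55 min
Sat: 5:06 AM–9:59 AM = 4 h 53 min; less 45 min break → 4 h 8 min
Total: 5 h 24 min + 5 h 30 min + 10 h 56 min + 8 h 55 min + 4 h 8 min = 34 h 53 min.

34.88 hours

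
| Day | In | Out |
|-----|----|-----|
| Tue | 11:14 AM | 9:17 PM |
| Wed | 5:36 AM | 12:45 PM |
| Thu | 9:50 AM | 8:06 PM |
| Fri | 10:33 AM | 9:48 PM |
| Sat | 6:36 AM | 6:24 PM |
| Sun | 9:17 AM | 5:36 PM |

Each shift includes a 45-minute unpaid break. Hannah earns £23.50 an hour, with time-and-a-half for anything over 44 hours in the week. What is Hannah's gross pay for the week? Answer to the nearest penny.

Tue: 11:14 AM–9:17 PM = 10 h 3 min; less 45 min break → 9 h 18 min
Wed: 5:36 AM–12:45 PM = 7 h 9 min; less 45 min break → 6 h 24 min
Thu: 9:50 AM–8:06 PM = 10 h 16 min; less 45 min break → 9 h 31 min
Fri: 10:33 AM–9:48 PM = 11 h 15 min; less 45 min break → 10 h 30 min
Sat: 6:36 AM–6:24 PM = 11 h 48 min; less 45 min break → 11 h 3 min
Sun: 9:17 AM–5:36 PM = 8 h 19 min; less 45 min break → 7 h 34 min
Total worked: 54 h 20 min = 3260 min.
Regular 44 h 0 min = 2640 min at £23.50/h; overtime 10 h 20 min = 620 min at £35.25/h.
Pay = (2640 × £23.50 + 620 × £35.25) ÷ 60 = £1398.25.

£1398.25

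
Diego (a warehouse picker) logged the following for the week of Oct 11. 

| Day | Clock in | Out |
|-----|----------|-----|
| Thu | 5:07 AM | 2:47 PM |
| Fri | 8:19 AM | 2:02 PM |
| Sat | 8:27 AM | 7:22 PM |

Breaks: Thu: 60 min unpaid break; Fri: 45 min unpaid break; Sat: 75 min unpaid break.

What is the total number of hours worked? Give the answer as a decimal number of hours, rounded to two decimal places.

Thu: 5:07 AM–2:47 PM = 9 h 40 min; less 60 min break → 8 h 40 min
Fri: 8:19 AM–2:02 PM = 5 h 43 min; less 45 min break → 4 h 58 min
Sat: 8:27 AM–7:22 PM = 10 h 55 min; less 75 min break → 9 h 40 min
Total: 8 h 40 min + 4 h 58 min + 9 h 40 min = 23 h 18 min.

23.30 hours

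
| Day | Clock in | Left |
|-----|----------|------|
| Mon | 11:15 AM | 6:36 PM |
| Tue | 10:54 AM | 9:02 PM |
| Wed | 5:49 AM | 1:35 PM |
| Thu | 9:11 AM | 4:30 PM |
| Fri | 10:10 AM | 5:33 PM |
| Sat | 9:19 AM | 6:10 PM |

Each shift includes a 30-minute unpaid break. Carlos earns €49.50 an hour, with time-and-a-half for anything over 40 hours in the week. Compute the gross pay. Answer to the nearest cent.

€2410.65

Mon: 11:15 AM–6:36 PM = 7 h 21 min; less 30 min break → 6 h 51 min
Tue: 10:54 AM–9:02 PM = 10 h 8 min; less 30 min break → 9 h 38 min
Wed: 5:49 AM–1:35 PM = 7 h 46 min; less 30 min break → 7 h 16 min
Thu: 9:11 AM–4:30 PM = 7 h 19 min; less 30 min break → 6 h 49 min
Fri: 10:10 AM–5:33 PM = 7 h 23 min; less 30 min break → 6 h 53 min
Sat: 9:19 AM–6:10 PM = 8 h 51 min; less 30 min break → 8 h 21 min
Total worked: 45 h 48 min = 2748 min.
Regular 40 h 0 min = 2400 min at €49.50/h; overtime 5 h 48 min = 348 min at €74.25/h.
Pay = (2400 × €49.50 + 348 × €74.25) ÷ 60 = €2410.65.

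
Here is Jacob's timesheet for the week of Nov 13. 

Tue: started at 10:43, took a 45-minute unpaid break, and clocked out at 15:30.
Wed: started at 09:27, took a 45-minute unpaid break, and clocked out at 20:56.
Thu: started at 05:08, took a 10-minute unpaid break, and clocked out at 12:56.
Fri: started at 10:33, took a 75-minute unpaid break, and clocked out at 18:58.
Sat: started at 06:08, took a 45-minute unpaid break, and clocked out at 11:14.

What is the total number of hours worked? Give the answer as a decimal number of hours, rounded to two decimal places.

33.92 hours

Tue: 10:43–15:30 = 4 h 47 min; less 45 min break → 4 h 2 min
Wed: 09:27–20:56 = 11 h 29 min; less 45 min break → 10 h 44 min
Thu: 05:08–12:56 = 7 h 48 min; less 10 min break → 7 h 38 min
Fri: 10:33–18:58 = 8 h 25 min; less 75 min break → 7 h 10 min
Sat: 06:08–11:14 = 5 h 6 min; less 45 min break → 4 h 21 min
Total: 4 h 2 min + 10 h 44 min + 7 h 38 min + 7 h 10 min + 4 h 21 min = 33 h 55 min.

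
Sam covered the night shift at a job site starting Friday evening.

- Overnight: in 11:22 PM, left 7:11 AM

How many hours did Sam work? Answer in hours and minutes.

Overnight: 11:22 PM → midnight = 0 h 38 min; midnight → 7:11 AM = 7 h 11 min; span 7 h 49 min

7 h 49 min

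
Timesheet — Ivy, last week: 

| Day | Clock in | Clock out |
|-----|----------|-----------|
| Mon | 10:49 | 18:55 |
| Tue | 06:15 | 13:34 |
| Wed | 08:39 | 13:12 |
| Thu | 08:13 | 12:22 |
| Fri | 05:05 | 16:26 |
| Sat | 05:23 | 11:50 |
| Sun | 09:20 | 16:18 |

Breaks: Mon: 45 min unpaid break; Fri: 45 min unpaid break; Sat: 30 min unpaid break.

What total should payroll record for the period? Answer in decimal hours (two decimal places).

Mon: 10:49–18:55 = 8 h 6 min; less 45 min break → 7 h 21 min
Tue: 06:15–13:34 = 7 h 19 min
Wed: 08:39–13:12 = 4 h 33 min
Thu: 08:13–12:22 = 4 h 9 min
Fri: 05:05–16:26 = 11 h 21 min; less 45 min break → 10 h 36 min
Sat: 05:23–11:50 = 6 h 27 min; less 30 min break → 5 h 57 min
Sun: 09:20–16:18 = 6 h 58 min
Total: 7 h 21 min + 7 h 19 min + 4 h 33 min + 4 h 9 min + 10 h 36 min + 5 h 57 min + 6 h 58 min = 46 h 53 min.

46.88 hours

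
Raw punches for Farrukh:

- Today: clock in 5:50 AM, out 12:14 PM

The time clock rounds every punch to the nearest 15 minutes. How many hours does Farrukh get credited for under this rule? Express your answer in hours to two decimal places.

Today: in 5:50 AM→5:45 AM, out 12:14 PM→12:15 PM; 6 h 30 min

6.50 hours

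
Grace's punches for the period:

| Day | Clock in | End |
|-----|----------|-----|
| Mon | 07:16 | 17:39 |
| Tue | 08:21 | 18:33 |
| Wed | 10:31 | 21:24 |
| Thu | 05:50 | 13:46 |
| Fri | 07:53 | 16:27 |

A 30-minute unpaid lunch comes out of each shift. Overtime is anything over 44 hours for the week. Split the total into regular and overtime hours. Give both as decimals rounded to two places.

Regular 44.00 hours, overtime 1.47 hours

Mon: 07:16–17:39 = 10 h 23 min; less 30 min break → 9 h 53 min
Tue: 08:21–18:33 = 10 h 12 min; less 30 min break → 9 h 42 min
Wed: 10:31–21:24 = 10 h 53 min; less 30 min break → 10 h 23 min
Thu: 05:50–13:46 = 7 h 56 min; less 30 min break → 7 h 26 min
Fri: 07:53–16:27 = 8 h 34 min; less 30 min break → 8 h 4 min
Total worked: 45 h 28 min = 45.47 h.
Threshold 44 h → overtime 1 h 28 min, regular 44 h 0 min.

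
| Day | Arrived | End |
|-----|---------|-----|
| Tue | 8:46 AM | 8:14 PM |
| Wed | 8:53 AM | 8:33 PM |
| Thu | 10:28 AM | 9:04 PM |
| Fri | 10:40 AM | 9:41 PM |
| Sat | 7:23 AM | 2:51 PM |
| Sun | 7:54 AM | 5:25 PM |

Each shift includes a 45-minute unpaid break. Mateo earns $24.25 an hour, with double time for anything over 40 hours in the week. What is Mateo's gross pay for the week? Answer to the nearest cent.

Tue: 8:46 AM–8:14 PM = 11 h 28 min; less 45 min break → 10 h 43 min
Wed: 8:53 AM–8:33 PM = 11 h 40 min; less 45 min break → 10 h 55 min
Thu: 10:28 AM–9:04 PM = 10 h 36 min; less 45 min break → 9 h 51 min
Fri: 10:40 AM–9:41 PM = 11 h 1 min; less 45 min break → 10 h 16 min
Sat: 7:23 AM–2:51 PM = 7 h 28 min; less 45 min break → 6 h 43 min
Sun: 7:54 AM–5:25 PM = 9 h 31 min; less 45 min break → 8 h 46 min
Total worked: 57 h 14 min = 3434 min.
Regular 40 h 0 min = 2400 min at $24.25/h; overtime 17 h 14 min = 1034 min at $48.50/h.
Pay = (2400 × $24.25 + 1034 × $48.50) ÷ 60 = $1805.82.

$1805.82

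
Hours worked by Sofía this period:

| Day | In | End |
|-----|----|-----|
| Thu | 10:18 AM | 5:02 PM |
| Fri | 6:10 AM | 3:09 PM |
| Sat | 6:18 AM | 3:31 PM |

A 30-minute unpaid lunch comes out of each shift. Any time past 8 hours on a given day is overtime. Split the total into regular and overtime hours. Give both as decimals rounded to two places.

Regular 22.23 hours, overtime 1.20 hours

Thu: 10:18 AM–5:02 PM = 6 h 44 min; less 30 min break → 6 h 14 min
Fri: 6:10 AM–3:09 PM = 8 h 59 min; less 30 min break → 8 h 29 min
Sat: 6:18 AM–3:31 PM = 9 h 13 min; less 30 min break → 8 h 43 min
Thu reg 6 h 14 min / OT 0 h 0 min; Fri reg 8 h 0 min / OT 0 h 29 min; Sat reg 8 h 0 min / OT 0 h 43 min.
Totals: regular 22 h 14 min, overtime 1 h 12 min.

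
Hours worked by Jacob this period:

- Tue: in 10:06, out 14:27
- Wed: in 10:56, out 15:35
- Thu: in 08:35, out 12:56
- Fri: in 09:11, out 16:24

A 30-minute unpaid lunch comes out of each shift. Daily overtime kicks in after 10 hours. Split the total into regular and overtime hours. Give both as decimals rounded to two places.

Regular 18.57 hours, overtime 0.00 hours

Tue: 10:06–14:27 = 4 h 21 min; less 30 min break → 3 h 51 min
Wed: 10:56–15:35 = 4 h 39 min; less 30 min break → 4 h 9 min
Thu: 08:35–12:56 = 4 h 21 min; less 30 min break → 3 h 51 min
Fri: 09:11–16:24 = 7 h 13 min; less 30 min break → 6 h 43 min
Tue reg 3 h 51 min / OT 0 h 0 min; Wed reg 4 h 9 min / OT 0 h 0 min; Thu reg 3 h 51 min / OT 0 h 0 min; Fri reg 6 h 43 min / OT 0 h 0 min.
Totals: regular 18 h 34 min, overtime 0 h 0 min.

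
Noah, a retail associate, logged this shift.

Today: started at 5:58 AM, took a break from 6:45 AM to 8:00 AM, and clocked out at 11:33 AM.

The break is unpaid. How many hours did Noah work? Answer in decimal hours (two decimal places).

4.33 hours

Today: 5:58 AM–11:33 AM = 5 h 35 min; less 75 min break → 4 h 20 min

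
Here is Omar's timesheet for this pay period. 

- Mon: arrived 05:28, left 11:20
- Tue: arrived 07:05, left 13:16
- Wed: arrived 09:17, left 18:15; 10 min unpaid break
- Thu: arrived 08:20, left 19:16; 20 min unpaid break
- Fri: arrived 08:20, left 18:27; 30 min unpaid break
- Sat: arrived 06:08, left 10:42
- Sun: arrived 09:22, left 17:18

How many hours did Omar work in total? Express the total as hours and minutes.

53 h 34 min

Mon: 05:28–11:20 = 5 h 52 min
Tue: 07:05–13:16 = 6 h 11 min
Wed: 09:17–18:15 = 8 h 58 min; less 10 min break → 8 h 48 min
Thu: 08:20–19:16 = 10 h 56 min; less 20 min break → 10 h 36 min
Fri: 08:20–18:27 = 10 h 7 min; less 30 min break → 9 h 37 min
Sat: 06:08–10:42 = 4 h 34 min
Sun: 09:22–17:18 = 7 h 56 min
Total: 5 h 52 min + 6 h 11 min + 8 h 48 min + 10 h 36 min + 9 h 37 min + 4 h 34 min + 7 h 56 min = 53 h 34 min.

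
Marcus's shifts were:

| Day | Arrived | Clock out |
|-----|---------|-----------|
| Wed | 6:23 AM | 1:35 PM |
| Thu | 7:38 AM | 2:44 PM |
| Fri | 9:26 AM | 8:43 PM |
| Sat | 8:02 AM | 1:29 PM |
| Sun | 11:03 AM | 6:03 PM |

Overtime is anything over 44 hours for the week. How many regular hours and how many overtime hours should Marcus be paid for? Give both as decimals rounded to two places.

Wed: 6:23 AM–1:35 PM = 7 h 12 min
Thu: 7:38 AM–2:44 PM = 7 h 6 min
Fri: 9:26 AM–8:43 PM = 11 h 17 min
Sat: 8:02 AM–1:29 PM = 5 h 27 min
Sun: 11:03 AM–6:03 PM = 7 h 0 min
Total worked: 38 h 2 min = 38.03 h.
Threshold 44 h → overtime 0 h 0 min, regular 38 h 2 min.

Regular 38.03 hours, overtime 0.00 hours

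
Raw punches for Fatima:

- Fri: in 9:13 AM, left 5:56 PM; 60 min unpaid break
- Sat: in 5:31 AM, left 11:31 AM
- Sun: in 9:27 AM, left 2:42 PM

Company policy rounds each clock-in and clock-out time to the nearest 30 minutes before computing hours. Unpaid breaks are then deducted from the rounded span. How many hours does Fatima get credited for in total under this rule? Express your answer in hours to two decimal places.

Fri: in 9:13 AM→9:00 AM, out 5:56 PM→6:00 PM; 9 h 0 min − 60 min = 8 h 0 min
Sat: in 5:31 AM→5:30 AM, out 11:31 AM→11:30 AM; 6 h 0 min
Sun: in 9:27 AM→9:30 AM, out 2:42 PM→2:30 PM; 5 h 0 min
Total credited: 19 h 0 min.

19.00 hours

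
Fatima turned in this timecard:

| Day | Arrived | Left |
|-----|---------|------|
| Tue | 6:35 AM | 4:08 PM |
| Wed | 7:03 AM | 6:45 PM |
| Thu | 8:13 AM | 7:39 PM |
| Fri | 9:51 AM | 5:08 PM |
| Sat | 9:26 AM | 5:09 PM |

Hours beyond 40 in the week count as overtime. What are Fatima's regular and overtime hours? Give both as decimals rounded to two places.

Tue: 6:35 AM–4:08 PM = 9 h 33 min
Wed: 7:03 AM–6:45 PM = 11 h 42 min
Thu: 8:13 AM–7:39 PM = 11 h 26 min
Fri: 9:51 AM–5:08 PM = 7 h 17 min
Sat: 9:26 AM–5:09 PM = 7 h 43 min
Total worked: 47 h 41 min = 47.68 h.
Threshold 40 h → overtime 7 h 41 min, regular 40 h 0 min.

Regular 40.00 hours, overtime 7.68 hours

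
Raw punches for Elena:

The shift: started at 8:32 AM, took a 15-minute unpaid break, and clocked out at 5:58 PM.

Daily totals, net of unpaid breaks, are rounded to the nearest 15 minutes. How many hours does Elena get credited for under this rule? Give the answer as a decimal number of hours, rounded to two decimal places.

9.25 hours

The shift: 8:32 AM–5:58 PM = 9 h 26 min − 15 min = 9 h 11 min → rounds to 9 h 15 min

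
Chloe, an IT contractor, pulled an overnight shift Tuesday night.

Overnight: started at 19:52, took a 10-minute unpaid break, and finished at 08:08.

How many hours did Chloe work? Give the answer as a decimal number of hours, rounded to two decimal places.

Overnight: 19:52 → midnight = 4 h 8 min; midnight → 08:08 = 8 h 8 min; span 12 h 16 min; less 10 min break → 12 h 6 min

12.10 hours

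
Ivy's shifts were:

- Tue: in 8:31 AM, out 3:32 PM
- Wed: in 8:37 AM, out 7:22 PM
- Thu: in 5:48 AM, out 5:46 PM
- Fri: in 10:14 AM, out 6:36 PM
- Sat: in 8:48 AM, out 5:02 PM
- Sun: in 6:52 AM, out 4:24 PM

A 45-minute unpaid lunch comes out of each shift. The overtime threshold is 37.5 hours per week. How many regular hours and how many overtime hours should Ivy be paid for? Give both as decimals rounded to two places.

Regular 37.50 hours, overtime 13.87 hours

Tue: 8:31 AM–3:32 PM = 7 h 1 min; less 45 min break → 6 h 16 min
Wed: 8:37 AM–7:22 PM = 10 h 45 min; less 45 min break → 10 h 0 min
Thu: 5:48 AM–5:46 PM = 11 h 58 min; less 45 min break → 11 h 13 min
Fri: 10:14 AM–6:36 PM = 8 h 22 min; less 45 min break → 7 h 37 min
Sat: 8:48 AM–5:02 PM = 8 h 14 min; less 45 min break → 7 h 29 min
Sun: 6:52 AM–4:24 PM = 9 h 32 min; less 45 min break → 8 h 47 min
Total worked: 51 h 22 min = 51.37 h.
Threshold 37.5 h → overtime 13 h 52 min, regular 37 h 30 min.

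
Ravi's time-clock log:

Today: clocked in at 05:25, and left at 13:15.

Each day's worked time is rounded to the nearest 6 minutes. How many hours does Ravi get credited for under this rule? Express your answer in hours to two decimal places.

7.80 hours

Today: 05:25–13:15 = 7 h 50 min → rounds to 7 h 48 min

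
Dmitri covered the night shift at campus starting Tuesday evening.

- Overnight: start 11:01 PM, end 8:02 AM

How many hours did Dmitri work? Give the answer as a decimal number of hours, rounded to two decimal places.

9.02 hours

Overnight: 11:01 PM → midnight = 0 h 59 min; midnight → 8:02 AM = 8 h 2 min; span 9 h 1 min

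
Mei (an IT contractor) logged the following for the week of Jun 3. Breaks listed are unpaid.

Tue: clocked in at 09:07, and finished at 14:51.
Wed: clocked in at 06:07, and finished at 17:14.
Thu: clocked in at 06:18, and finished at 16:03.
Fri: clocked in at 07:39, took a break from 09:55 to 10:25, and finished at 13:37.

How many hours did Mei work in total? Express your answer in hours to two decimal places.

32.07 hours

Tue: 09:07–14:51 = 5 h 44 min
Wed: 06:07–17:14 = 11 h 7 min
Thu: 06:18–16:03 = 9 h 45 min
Fri: 07:39–13:37 = 5 h 58 min; less 30 min break → 5 h 28 min
Total: 5 h 44 min + 11 h 7 min + 9 h 45 min + 5 h 28 min = 32 h 4 min.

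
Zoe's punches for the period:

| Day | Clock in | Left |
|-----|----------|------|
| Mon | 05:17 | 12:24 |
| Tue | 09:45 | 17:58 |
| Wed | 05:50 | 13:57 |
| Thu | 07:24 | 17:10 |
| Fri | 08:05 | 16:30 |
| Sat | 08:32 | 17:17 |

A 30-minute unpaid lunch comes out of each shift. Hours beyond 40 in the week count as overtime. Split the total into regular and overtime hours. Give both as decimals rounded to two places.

Regular 40.00 hours, overtime 7.38 hours

Mon: 05:17–12:24 = 7 h 7 min; less 30 min break → 6 h 37 min
Tue: 09:45–17:58 = 8 h 13 min; less 30 min break → 7 h 43 min
Wed: 05:50–13:57 = 8 h 7 min; less 30 min break → 7 h 37 min
Thu: 07:24–17:10 = 9 h 46 min; less 30 min break → 9 h 16 min
Fri: 08:05–16:30 = 8 h 25 min; less 30 min break → 7 h 55 min
Sat: 08:32–17:17 = 8 h 45 min; less 30 min break → 8 h 15 min
Total worked: 47 h 23 min = 47.38 h.
Threshold 40 h → overtime 7 h 23 min, regular 40 h 0 min.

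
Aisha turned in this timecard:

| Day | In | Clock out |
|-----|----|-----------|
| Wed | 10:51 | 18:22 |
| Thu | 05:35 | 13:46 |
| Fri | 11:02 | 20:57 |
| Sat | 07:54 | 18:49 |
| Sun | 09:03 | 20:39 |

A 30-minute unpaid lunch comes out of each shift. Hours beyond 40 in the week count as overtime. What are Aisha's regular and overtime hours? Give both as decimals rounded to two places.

Regular 40.00 hours, overtime 5.63 hours

Wed: 10:51–18:22 = 7 h 31 min; less 30 min break → 7 h 1 min
Thu: 05:35–13:46 = 8 h 11 min; less 30 min break → 7 h 41 min
Fri: 11:02–20:57 = 9 h 55 min; less 30 min break → 9 h 25 min
Sat: 07:54–18:49 = 10 h 55 min; less 30 min break → 10 h 25 min
Sun: 09:03–20:39 = 11 h 36 min; less 30 min break → 11 h 6 min
Total worked: 45 h 38 min = 45.63 h.
Threshold 40 h → overtime 5 h 38 min, regular 40 h 0 min.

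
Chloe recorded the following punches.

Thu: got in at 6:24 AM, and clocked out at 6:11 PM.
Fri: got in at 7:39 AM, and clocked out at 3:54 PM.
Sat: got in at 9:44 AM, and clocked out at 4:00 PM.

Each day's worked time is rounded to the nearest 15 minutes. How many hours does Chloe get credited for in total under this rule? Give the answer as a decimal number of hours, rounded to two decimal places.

26.25 hours

Thu: 6:24 AM–6:11 PM = 11 h 47 min → rounds to 11 h 45 min
Fri: 7:39 AM–3:54 PM = 8 h 15 min → rounds to 8 h 15 min
Sat: 9:44 AM–4:00 PM = 6 h 16 min → rounds to 6 h 15 min
Total credited: 26 h 15 min.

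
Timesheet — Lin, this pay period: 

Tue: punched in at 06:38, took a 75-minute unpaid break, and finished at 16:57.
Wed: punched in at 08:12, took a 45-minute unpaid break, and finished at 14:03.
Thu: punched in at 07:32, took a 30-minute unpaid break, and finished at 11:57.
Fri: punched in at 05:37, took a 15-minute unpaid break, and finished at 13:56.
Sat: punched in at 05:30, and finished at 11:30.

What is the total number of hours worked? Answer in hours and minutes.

32 h 9 min

Tue: 06:38–16:57 = 10 h 19 min; less 75 min break → 9 h 4 min
Wed: 08:12–14:03 = 5 h 51 min; less 45 min break → 5 h 6 min
Thu: 07:32–11:57 = 4 h 25 min; less 30 min break → 3 h 55 min
Fri: 05:37–13:56 = 8 h 19 min; less 15 min break → 8 h 4 min
Sat: 05:30–11:30 = 6 h 0 min
Total: 9 h 4 min + 5 h 6 min + 3 h 55 min + 8 h 4 min + 6 h 0 min = 32 h 9 min.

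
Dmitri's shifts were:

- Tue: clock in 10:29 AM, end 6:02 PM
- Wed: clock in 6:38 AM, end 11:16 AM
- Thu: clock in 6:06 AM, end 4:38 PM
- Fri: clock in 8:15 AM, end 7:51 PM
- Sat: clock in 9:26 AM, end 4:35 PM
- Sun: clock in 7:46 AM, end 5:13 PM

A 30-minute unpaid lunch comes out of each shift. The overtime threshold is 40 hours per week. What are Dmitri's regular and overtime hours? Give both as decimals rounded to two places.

Tue: 10:29 AM–6:02 PM = 7 h 33 min; less 30 min break → 7 h 3 min
Wed: 6:38 AM–11:16 AM = 4 h 38 min; less 30 min break → 4 h 8 min
Thu: 6:06 AM–4:38 PM = 10 h 32 min; less 30 min break → 10 h 2 min
Fri: 8:15 AM–7:51 PM = 11 h 36 min; less 30 min break → 11 h 6 min
Sat: 9:26 AM–4:35 PM = 7 h 9 min; less 30 min break → 6 h 39 min
Sun: 7:46 AM–5:13 PM = 9 h 27 min; less 30 min break → 8 h 57 min
Total worked: 47 h 55 min = 47.92 h.
Threshold 40 h → overtime 7 h 55 min, regular 40 h 0 min.

Regular 40.00 hours, overtime 7.92 hours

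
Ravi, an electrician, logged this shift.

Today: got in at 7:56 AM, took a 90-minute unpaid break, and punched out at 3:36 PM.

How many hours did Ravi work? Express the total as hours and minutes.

Today: 7:56 AM–3:36 PM = 7 h 40 min; less 90 min break → 6 h 10 min

6 h 10 min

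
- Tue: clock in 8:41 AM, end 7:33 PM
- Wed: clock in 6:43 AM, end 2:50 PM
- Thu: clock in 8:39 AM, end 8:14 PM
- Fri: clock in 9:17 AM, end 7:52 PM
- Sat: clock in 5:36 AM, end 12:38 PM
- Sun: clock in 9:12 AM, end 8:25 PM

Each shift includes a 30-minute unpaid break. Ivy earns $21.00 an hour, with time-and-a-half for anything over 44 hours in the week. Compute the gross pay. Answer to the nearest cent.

$1314.60

Tue: 8:41 AM–7:33 PM = 10 h 52 min; less 30 min break → 10 h 22 min
Wed: 6:43 AM–2:50 PM = 8 h 7 min; less 30 min break → 7 h 37 min
Thu: 8:39 AM–8:14 PM = 11 h 35 min; less 30 min break → 11 h 5 min
Fri: 9:17 AM–7:52 PM = 10 h 35 min; less 30 min break → 10 h 5 min
Sat: 5:36 AM–12:38 PM = 7 h 2 min; less 30 min break → 6 h 32 min
Sun: 9:12 AM–8:25 PM = 11 h 13 min; less 30 min break → 10 h 43 min
Total worked: 56 h 24 min = 3384 min.
Regular 44 h 0 min = 2640 min at $21.00/h; overtime 12 h 24 min = 744 min at $31.50/h.
Pay = (2640 × $21.00 + 744 × $31.50) ÷ 60 = $1314.60.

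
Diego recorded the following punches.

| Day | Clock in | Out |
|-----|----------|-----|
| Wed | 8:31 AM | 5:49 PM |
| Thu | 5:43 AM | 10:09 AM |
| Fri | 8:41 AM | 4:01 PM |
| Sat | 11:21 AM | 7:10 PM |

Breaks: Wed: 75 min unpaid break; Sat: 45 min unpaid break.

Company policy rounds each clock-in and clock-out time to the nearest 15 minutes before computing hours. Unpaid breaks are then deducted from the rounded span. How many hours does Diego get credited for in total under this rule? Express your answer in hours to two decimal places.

27.00 hours

Wed: in 8:31 AM→8:30 AM, out 5:49 PM→5:45 PM; 9 h 15 min − 75 min = 8 h 0 min
Thu: in 5:43 AM→5:45 AM, out 10:09 AM→10:15 AM; 4 h 30 min
Fri: in 8:41 AM→8:45 AM, out 4:01 PM→4:00 PM; 7 h 15 min
Sat: in 11:21 AM→11:15 AM, out 7:10 PM→7:15 PM; 8 h 0 min − 45 min = 7 h 15 min
Total credited: 27 h 0 min.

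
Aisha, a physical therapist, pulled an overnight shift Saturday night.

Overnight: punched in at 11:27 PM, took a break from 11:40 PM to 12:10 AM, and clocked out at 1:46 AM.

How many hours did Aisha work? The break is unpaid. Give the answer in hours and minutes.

1 h 49 min

Overnight: 11:27 PM → midnight = 0 h 33 min; midnight → 1:46 AM = 1 h 46 min; span 2 h 19 min; less 30 min break → 1 h 49 min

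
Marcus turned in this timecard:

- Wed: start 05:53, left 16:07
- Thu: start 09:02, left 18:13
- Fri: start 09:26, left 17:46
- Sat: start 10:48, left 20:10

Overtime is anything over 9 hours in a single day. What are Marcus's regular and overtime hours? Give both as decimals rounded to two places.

Regular 35.33 hours, overtime 1.78 hours

Wed: 05:53–16:07 = 10 h 14 min
Thu: 09:02–18:13 = 9 h 11 min
Fri: 09:26–17:46 = 8 h 20 min
Sat: 10:48–20:10 = 9 h 22 min
Wed reg 9 h 0 min / OT 1 h 14 min; Thu reg 9 h 0 min / OT 0 h 11 min; Fri reg 8 h 20 min / OT 0 h 0 min; Sat reg 9 h 0 min / OT 0 h 22 min.
Totals: regular 35 h 20 min, overtime 1 h 47 min.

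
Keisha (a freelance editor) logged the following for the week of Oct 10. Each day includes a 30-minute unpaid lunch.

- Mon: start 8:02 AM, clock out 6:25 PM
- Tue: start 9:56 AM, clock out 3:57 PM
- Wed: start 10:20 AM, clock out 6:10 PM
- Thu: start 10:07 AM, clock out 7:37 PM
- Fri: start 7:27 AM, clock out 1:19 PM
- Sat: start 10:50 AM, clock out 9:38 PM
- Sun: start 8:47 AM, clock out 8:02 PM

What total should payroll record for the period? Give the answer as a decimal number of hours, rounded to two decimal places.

58.15 hours

Mon: 8:02 AM–6:25 PM = 10 h 23 min; less 30 min break → 9 h 53 min
Tue: 9:56 AM–3:57 PM = 6 h 1 min; less 30 min break → 5 h 31 min
Wed: 10:20 AM–6:10 PM = 7 h 50 min; less 30 min break → 7 h 20 min
Thu: 10:07 AM–7:37 PM = 9 h 30 min; less 30 min break → 9 h 0 min
Fri: 7:27 AM–1:19 PM = 5 h 52 min; less 30 min break → 5 h 22 min
Sat: 10:50 AM–9:38 PM = 10 h 48 min; less 30 min break → 10 h 18 min
Sun: 8:47 AM–8:02 PM = 11 h 15 min; less 30 min break → 10 h 45 min
Total: 9 h 53 min + 5 h 31 min + 7 h 20 min + 9 h 0 min + 5 h 22 min + 10 h 18 min + 10 h 45 min = 58 h 9 min.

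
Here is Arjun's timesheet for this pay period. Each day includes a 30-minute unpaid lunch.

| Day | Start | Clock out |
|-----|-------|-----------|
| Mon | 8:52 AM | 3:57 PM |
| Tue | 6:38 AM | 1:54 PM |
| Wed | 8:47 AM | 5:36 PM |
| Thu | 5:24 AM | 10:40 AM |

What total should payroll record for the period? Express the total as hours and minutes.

Mon: 8:52 AM–3:57 PM = 7 h 5 min; less 30 min break → 6 h 35 min
Tue: 6:38 AM–1:54 PM = 7 h 16 min; less 30 min break → 6 h 46 min
Wed: 8:47 AM–5:36 PM = 8 h 49 min; less 30 min break → 8 h 19 min
Thu: 5:24 AM–10:40 AM = 5 h 16 min; less 30 min break → 4 h 46 min
Total: 6 h 35 min + 6 h 46 min + 8 h 19 min + 4 h 46 min = 26 h 26 min.

26 h 26 min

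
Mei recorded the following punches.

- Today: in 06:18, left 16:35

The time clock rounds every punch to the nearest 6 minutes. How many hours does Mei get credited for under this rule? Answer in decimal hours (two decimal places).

Today: in 06:18→06:18, out 16:35→16:36; 10 h 18 min

10.30 hours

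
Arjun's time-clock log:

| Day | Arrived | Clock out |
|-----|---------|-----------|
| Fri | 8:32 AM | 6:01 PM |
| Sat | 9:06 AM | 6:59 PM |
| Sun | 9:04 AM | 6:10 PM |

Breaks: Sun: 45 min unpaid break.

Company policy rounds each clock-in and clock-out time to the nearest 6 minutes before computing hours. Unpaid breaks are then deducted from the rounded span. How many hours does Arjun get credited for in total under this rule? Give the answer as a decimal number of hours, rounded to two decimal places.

Fri: in 8:32 AM→8:30 AM, out 6:01 PM→6:00 PM; 9 h 30 min
Sat: in 9:06 AM→9:06 AM, out 6:59 PM→7:00 PM; 9 h 54 min
Sun: in 9:04 AM→9:06 AM, out 6:10 PM→6:12 PM; 9 h 6 min − 45 min = 8 h 21 min
Total credited: 27 h 45 min.

27.75 hours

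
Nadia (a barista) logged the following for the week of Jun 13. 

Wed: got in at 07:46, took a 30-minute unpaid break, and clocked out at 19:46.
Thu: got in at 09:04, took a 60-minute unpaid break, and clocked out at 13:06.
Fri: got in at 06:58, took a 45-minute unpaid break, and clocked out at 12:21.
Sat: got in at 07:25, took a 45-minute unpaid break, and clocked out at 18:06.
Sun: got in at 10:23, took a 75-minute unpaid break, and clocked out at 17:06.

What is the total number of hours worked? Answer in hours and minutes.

34 h 34 min

Wed: 07:46–19:46 = 12 h 0 min; less 30 min break → 11 h 30 min
Thu: 09:04–13:06 = 4 h 2 min; less 60 min break → 3 h 2 min
Fri: 06:58–12:21 = 5 h 23 min; less 45 min break → 4 h 38 min
Sat: 07:25–18:06 = 10 h 41 min; less 45 min break → 9 h 56 min
Sun: 10:23–17:06 = 6 h 43 min; less 75 min break → 5 h 28 min
Total: 11 h 30 min + 3 h 2 min + 4 h 38 min + 9 h 56 min + 5 h 28 min = 34 h 34 min.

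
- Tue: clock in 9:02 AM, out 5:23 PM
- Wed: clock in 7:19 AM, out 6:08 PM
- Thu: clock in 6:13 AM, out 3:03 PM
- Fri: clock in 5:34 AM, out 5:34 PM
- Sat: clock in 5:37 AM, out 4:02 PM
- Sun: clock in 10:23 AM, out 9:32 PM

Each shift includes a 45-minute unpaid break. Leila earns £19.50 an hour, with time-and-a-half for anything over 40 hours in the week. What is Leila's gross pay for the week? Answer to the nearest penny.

£1279.20

Tue: 9:02 AM–5:23 PM = 8 h 21 min; less 45 min break → 7 h 36 min
Wed: 7:19 AM–6:08 PM = 10 h 49 min; less 45 min break → 10 h 4 min
Thu: 6:13 AM–3:03 PM = 8 h 50 min; less 45 min break → 8 h 5 min
Fri: 5:34 AM–5:34 PM = 12 h 0 min; less 45 min break → 11 h 15 min
Sat: 5:37 AM–4:02 PM = 10 h 25 min; less 45 min break → 9 h 40 min
Sun: 10:23 AM–9:32 PM = 11 h 9 min; less 45 min break → 10 h 24 min
Total worked: 57 h 4 min = 3424 min.
Regular 40 h 0 min = 2400 min at £19.50/h; overtime 17 h 4 min = 1024 min at £29.25/h.
Pay = (2400 × £19.50 + 1024 × £29.25) ÷ 60 = £1279.20.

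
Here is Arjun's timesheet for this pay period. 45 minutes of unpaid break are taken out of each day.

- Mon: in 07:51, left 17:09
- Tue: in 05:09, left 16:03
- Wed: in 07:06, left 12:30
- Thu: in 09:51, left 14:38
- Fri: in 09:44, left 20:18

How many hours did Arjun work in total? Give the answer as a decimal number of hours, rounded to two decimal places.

Mon: 07:51–17:09 = 9 h 18 min; less 45 min break → 8 h 33 min
Tue: 05:09–16:03 = 10 h 54 min; less 45 min break → 10 h 9 min
Wed: 07:06–12:30 = 5 h 24 min; less 45 min break → 4 h 39 min
Thu: 09:51–14:38 = 4 h 47 min; less 45 min break → 4 h 2 min
Fri: 09:44–20:18 = 10 h 34 min; less 45 min break → 9 h 49 min
Total: 8 h 33 min + 10 h 9 min + 4 h 39 min + 4 h 2 min + 9 h 49 min = 37 h 12 min.

37.20 hours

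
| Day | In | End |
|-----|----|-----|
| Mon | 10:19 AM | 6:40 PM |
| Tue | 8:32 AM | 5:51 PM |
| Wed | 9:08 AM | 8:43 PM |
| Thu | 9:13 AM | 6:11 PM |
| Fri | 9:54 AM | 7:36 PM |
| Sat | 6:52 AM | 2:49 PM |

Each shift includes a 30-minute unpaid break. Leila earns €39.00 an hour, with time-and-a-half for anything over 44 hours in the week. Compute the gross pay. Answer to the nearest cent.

€2234.70

Mon: 10:19 AM–6:40 PM = 8 h 21 min; less 30 min break → 7 h 51 min
Tue: 8:32 AM–5:51 PM = 9 h 19 min; less 30 min break → 8 h 49 min
Wed: 9:08 AM–8:43 PM = 11 h 35 min; less 30 min break → 11 h 5 min
Thu: 9:13 AM–6:11 PM = 8 h 58 min; less 30 min break → 8 h 28 min
Fri: 9:54 AM–7:36 PM = 9 h 42 min; less 30 min break → 9 h 12 min
Sat: 6:52 AM–2:49 PM = 7 h 57 min; less 30 min break → 7 h 27 min
Total worked: 52 h 52 min = 3172 min.
Regular 44 h 0 min = 2640 min at €39.00/h; overtime 8 h 52 min = 532 min at €58.50/h.
Pay = (2640 × €39.00 + 532 × €58.50) ÷ 60 = €2234.70.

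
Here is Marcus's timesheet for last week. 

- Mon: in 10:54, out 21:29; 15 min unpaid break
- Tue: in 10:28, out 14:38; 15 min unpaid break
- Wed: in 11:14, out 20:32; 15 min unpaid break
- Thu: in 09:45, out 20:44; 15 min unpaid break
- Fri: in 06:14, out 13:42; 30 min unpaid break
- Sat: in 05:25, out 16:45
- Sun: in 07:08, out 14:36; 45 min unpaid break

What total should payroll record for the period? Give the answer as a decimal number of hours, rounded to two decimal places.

Mon: 10:54–21:29 = 10 h 35 min; less 15 min break → 10 h 20 min
Tue: 10:28–14:38 = 4 h 10 min; less 15 min break → 3 h 55 min
Wed: 11:14–20:32 = 9 h 18 min; less 15 min break → 9 h 3 min
Thu: 09:45–20:44 = 10 h 59 min; less 15 min break → 10 h 44 min
Fri: 06:14–13:42 = 7 h 28 min; less 30 min break → 6 h 58 min
Sat: 05:25–16:45 = 11 h 20 min
Sun: 07:08–14:36 = 7 h 28 min; less 45 min break → 6 h 43 min
Total: 10 h 20 min + 3 h 55 min + 9 h 3 min + 10 h 44 min + 6 h 58 min + 11 h 20 min + 6 h 43 min = 59 h 3 min.

59.05 hours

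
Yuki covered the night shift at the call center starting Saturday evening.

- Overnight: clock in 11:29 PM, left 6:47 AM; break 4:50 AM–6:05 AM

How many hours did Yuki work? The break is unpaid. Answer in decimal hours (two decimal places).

Overnight: 11:29 PM → midnight = 0 h 31 min; midnight → 6:47 AM = 6 h 47 min; span 7 h 18 min; less 75 min break → 6 h 3 min

6.05 hours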